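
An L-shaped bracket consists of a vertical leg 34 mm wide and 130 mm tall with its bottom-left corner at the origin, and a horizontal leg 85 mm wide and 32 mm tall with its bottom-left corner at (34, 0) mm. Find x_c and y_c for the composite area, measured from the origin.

x_c = 39.67 mm, y_c = 46.33 mm

vertical leg: A = 34 × 130 = 4420.00, centroid at (17.00, 65.00).
horizontal leg: A = 85 × 32 = 2720.00, centroid at (76.50, 16.00).
ΣA = 7140.00 mm²
ΣAx_c = (4420.00)(17.00) + (2720.00)(76.50) = 283220.00 mm³
ΣAy_c = (4420.00)(65.00) + (2720.00)(16.00) = 330820.00 mm³
x_c = 283220.00 / 7140.00 = 39.67 mm
y_c = 330820.00 / 7140.00 = 46.33 mm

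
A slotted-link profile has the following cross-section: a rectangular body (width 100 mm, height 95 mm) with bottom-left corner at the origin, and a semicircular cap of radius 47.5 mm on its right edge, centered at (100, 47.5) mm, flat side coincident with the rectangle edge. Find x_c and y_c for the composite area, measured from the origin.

Part | A | x̄ᵢ | ȳᵢ | A·x̄ᵢ | A·ȳᵢ
rectangular body | 9500.00 | 50.00 | 47.50 | 475000.00 | 451250.00
semicircular end | 3544.11 | 120.16 | 47.50 | 425858.84 | 168345.19
Σ | 13044.11 |  |  | 900858.84 | 619595.19
x_c = 900858.84 / 13044.11 = 69.06 mm
y_c = 619595.19 / 13044.11 = 47.50 mm

x_c = 69.06 mm, y_c = 47.50 mm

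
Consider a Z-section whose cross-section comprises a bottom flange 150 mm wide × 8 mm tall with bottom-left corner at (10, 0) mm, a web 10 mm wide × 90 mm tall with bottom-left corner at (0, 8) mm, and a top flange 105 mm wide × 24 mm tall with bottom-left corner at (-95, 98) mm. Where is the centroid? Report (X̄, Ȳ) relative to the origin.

X̄ = -0.13 mm, Ȳ = 71.36 mm

Part | A | x̄ᵢ | ȳᵢ | A·x̄ᵢ | A·ȳᵢ
bottom flange | 1200.00 | 85.00 | 4.00 | 102000.00 | 4800.00
web | 900.00 | 5.00 | 53.00 | 4500.00 | 47700.00
top flange | 2520.00 | -42.50 | 110.00 | -107100.00 | 277200.00
Σ | 4620.00 |  |  | -600.00 | 329700.00
X̄ = -600.00 / 4620.00 = -0.13 mm
Ȳ = 329700.00 / 4620.00 = 71.36 mm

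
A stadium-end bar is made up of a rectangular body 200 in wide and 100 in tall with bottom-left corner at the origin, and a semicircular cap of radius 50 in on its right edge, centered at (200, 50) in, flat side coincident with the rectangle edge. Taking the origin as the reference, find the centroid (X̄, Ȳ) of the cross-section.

X̄ = 119.90 in, Ȳ = 50.00 in

rectangular body: A = 200 × 100 = 20000.00, centroid at (100.00, 50.00).
semicircular end: A = ½π·50² = 3926.99, centroid at (221.22, 50.00).
ΣA = 23926.99 in²
ΣAX̄ = (20000.00)(100.00) + (3926.99)(221.22) = 2868731.50 in³
ΣAȲ = (20000.00)(50.00) + (3926.99)(50.00) = 1196349.54 in³
X̄ = 2868731.50 / 23926.99 = 119.90 in
Ȳ = 1196349.54 / 23926.99 = 50.00 in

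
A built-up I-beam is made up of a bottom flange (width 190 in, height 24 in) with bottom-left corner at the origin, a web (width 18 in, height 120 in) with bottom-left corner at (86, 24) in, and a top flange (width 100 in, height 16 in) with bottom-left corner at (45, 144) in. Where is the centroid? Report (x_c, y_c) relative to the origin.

x_c = 95.00 in, y_c = 57.62 in

Part | A | x̄ᵢ | ȳᵢ | A·x̄ᵢ | A·ȳᵢ
bottom flange | 4560.00 | 95.00 | 12.00 | 433200.00 | 54720.00
web | 2160.00 | 95.00 | 84.00 | 205200.00 | 181440.00
top flange | 1600.00 | 95.00 | 152.00 | 152000.00 | 243200.00
Σ | 8320.00 |  |  | 790400.00 | 479360.00
x_c = 790400.00 / 8320.00 = 95.00 in
y_c = 479360.00 / 8320.00 = 57.62 in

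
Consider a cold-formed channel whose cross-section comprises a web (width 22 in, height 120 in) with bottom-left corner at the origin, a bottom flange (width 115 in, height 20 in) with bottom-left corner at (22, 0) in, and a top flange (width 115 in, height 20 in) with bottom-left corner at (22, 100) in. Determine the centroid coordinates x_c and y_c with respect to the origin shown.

x_c = 54.52 in, y_c = 60.00 in

web: A = 22 × 120 = 2640.00, centroid at (11.00, 60.00).
bottom flange: A = 115 × 20 = 2300.00, centroid at (79.50, 10.00).
top flange: A = 115 × 20 = 2300.00, centroid at (79.50, 110.00).
ΣA = 7240.00 in², ΣAx_c = 394740.00 in³, ΣAy_c = 434400.00 in³.
x_c = 394740.00/7240.00 = 54.52 in; y_c = 434400.00/7240.00 = 60.00 in.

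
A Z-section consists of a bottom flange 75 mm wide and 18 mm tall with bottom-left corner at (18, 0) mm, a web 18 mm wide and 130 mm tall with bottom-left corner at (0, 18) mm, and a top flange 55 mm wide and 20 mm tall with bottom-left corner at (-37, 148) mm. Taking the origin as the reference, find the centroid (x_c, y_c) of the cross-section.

x_c = 17.86 mm, y_c = 79.37 mm

bottom flange: A = 75 × 18 = 1350.00, centroid at (55.50, 9.00).
web: A = 18 × 130 = 2340.00, centroid at (9.00, 83.00).
top flange: A = 55 × 20 = 1100.00, centroid at (-9.50, 158.00).
ΣA = 4790.00 mm²
ΣAx_c = (1350.00)(55.50) + (2340.00)(9.00) + (1100.00)(-9.50) = 85535.00 mm³
ΣAy_c = (1350.00)(9.00) + (2340.00)(83.00) + (1100.00)(158.00) = 380170.00 mm³
x_c = 85535.00 / 4790.00 = 17.86 mm
y_c = 380170.00 / 4790.00 = 79.37 mm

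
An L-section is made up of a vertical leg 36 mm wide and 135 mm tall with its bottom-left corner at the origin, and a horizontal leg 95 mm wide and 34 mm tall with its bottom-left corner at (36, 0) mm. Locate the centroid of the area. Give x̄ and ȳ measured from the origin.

x̄ = 44.15 mm, ȳ = 47.34 mm

Part | A | x̄ᵢ | ȳᵢ | A·x̄ᵢ | A·ȳᵢ
vertical leg | 4860.00 | 18.00 | 67.50 | 87480.00 | 328050.00
horizontal leg | 3230.00 | 83.50 | 17.00 | 269705.00 | 54910.00
Σ | 8090.00 |  |  | 357185.00 | 382960.00
x̄ = 357185.00 / 8090.00 = 44.15 mm
ȳ = 382960.00 / 8090.00 = 47.34 mm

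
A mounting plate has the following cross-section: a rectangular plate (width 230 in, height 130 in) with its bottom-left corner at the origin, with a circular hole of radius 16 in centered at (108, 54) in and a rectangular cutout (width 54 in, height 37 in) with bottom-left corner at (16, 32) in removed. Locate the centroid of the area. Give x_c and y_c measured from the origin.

x_c = 120.52 in, y_c = 66.40 in

Part | A | x̄ᵢ | ȳᵢ | A·x̄ᵢ | A·ȳᵢ
plate | 29900.00 | 115.00 | 65.00 | 3438500.00 | 1943500.00
hole 1 | -804.25 | 108.00 | 54.00 | -86858.75 | -43429.38
hole 2 | -1998.00 | 43.00 | 50.50 | -85914.00 | -100899.00
Σ | 27097.75 |  |  | 3265727.25 | 1799171.62
x_c = 3265727.25 / 27097.75 = 120.52 in
y_c = 1799171.62 / 27097.75 = 66.40 in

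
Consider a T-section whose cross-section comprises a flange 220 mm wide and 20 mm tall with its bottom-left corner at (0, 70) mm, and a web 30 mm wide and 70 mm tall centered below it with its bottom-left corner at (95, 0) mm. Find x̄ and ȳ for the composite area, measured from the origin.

x̄ = 110.00 mm, ȳ = 65.46 mm

web: A = 30 × 70 = 2100.00, centroid at (110.00, 35.00).
flange: A = 220 × 20 = 4400.00, centroid at (110.00, 80.00).
ΣA = 6500.00 mm², ΣAx̄ = 715000.00 mm³, ΣAȳ = 425500.00 mm³.
x̄ = 715000.00/6500.00 = 110.00 mm; ȳ = 425500.00/6500.00 = 65.46 mm.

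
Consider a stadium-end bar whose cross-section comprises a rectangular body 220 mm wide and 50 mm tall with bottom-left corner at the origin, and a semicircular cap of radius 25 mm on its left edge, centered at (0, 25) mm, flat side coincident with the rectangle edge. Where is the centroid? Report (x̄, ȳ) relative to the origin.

rectangular body: A = 220 × 50 = 11000.00, centroid at (110.00, 25.00).
semicircular end: A = ½π·25² = 981.75, centroid at (-10.61, 25.00).
ΣA = 11981.75 mm², ΣAx̄ = 1199583.33 mm³, ΣAȳ = 299543.69 mm³.
x̄ = 1199583.33/11981.75 = 100.12 mm; ȳ = 299543.69/11981.75 = 25.00 mm.

x̄ = 100.12 mm, ȳ = 25.00 mm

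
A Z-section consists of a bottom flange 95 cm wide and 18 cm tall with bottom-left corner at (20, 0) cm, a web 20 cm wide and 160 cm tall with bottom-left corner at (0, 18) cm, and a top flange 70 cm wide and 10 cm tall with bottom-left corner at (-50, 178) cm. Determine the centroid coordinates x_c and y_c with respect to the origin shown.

bottom flange: A = 95 × 18 = 1710.00, centroid at (67.50, 9.00).
web: A = 20 × 160 = 3200.00, centroid at (10.00, 98.00).
top flange: A = 70 × 10 = 700.00, centroid at (-15.00, 183.00).
ΣA = 5610.00 cm²
ΣAx_c = (1710.00)(67.50) + (3200.00)(10.00) + (700.00)(-15.00) = 136925.00 cm³
ΣAy_c = (1710.00)(9.00) + (3200.00)(98.00) + (700.00)(183.00) = 457090.00 cm³
x_c = 136925.00 / 5610.00 = 24.41 cm
y_c = 457090.00 / 5610.00 = 81.48 cm

x_c = 24.41 cm, y_c = 81.48 cm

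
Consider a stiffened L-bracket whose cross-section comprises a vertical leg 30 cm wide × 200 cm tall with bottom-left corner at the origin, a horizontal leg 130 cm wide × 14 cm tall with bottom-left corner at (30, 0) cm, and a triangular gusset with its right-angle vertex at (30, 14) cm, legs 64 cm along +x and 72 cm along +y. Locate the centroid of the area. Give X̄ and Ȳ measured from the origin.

Part | A | x̄ᵢ | ȳᵢ | A·x̄ᵢ | A·ȳᵢ
vertical leg | 6000.00 | 15.00 | 100.00 | 90000.00 | 600000.00
horizontal leg | 1820.00 | 95.00 | 7.00 | 172900.00 | 12740.00
gusset | 2304.00 | 51.33 | 38.00 | 118272.00 | 87552.00
Σ | 10124.00 |  |  | 381172.00 | 700292.00
X̄ = 381172.00 / 10124.00 = 37.65 cm
Ȳ = 700292.00 / 10124.00 = 69.17 cm

X̄ = 37.65 cm, Ȳ = 69.17 cm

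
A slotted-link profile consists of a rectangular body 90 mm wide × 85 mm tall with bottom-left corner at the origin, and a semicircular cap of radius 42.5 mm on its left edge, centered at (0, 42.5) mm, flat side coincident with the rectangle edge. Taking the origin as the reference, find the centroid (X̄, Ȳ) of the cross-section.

rectangular body: A = 90 × 85 = 7650.00, centroid at (45.00, 42.50).
semicircular end: A = ½π·42.5² = 2837.25, centroid at (-18.04, 42.50).
ΣA = 10487.25 mm²
ΣAX̄ = (7650.00)(45.00) + (2837.25)(-18.04) = 293072.92 mm³
ΣAȲ = (7650.00)(42.50) + (2837.25)(42.50) = 445708.16 mm³
X̄ = 293072.92 / 10487.25 = 27.95 mm
Ȳ = 445708.16 / 10487.25 = 42.50 mm

X̄ = 27.95 mm, Ȳ = 42.50 mm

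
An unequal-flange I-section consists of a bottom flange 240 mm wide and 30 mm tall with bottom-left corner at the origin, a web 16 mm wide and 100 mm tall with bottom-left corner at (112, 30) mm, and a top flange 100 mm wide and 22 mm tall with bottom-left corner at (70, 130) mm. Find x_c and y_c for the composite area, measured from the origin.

x_c = 120.00 mm, y_c = 49.65 mm

Part | A | x̄ᵢ | ȳᵢ | A·x̄ᵢ | A·ȳᵢ
bottom flange | 7200.00 | 120.00 | 15.00 | 864000.00 | 108000.00
web | 1600.00 | 120.00 | 80.00 | 192000.00 | 128000.00
top flange | 2200.00 | 120.00 | 141.00 | 264000.00 | 310200.00
Σ | 11000.00 |  |  | 1320000.00 | 546200.00
x_c = 1320000.00 / 11000.00 = 120.00 mm
y_c = 546200.00 / 11000.00 = 49.65 mm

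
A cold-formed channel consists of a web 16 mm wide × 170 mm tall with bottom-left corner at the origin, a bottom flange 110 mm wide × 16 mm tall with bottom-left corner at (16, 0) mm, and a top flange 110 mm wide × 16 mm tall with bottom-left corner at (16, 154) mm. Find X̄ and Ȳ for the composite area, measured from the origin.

Part | A | x̄ᵢ | ȳᵢ | A·x̄ᵢ | A·ȳᵢ
web | 2720.00 | 8.00 | 85.00 | 21760.00 | 231200.00
bottom flange | 1760.00 | 71.00 | 8.00 | 124960.00 | 14080.00
top flange | 1760.00 | 71.00 | 162.00 | 124960.00 | 285120.00
Σ | 6240.00 |  |  | 271680.00 | 530400.00
X̄ = 271680.00 / 6240.00 = 43.54 mm
Ȳ = 530400.00 / 6240.00 = 85.00 mm

X̄ = 43.54 mm, Ȳ = 85.00 mm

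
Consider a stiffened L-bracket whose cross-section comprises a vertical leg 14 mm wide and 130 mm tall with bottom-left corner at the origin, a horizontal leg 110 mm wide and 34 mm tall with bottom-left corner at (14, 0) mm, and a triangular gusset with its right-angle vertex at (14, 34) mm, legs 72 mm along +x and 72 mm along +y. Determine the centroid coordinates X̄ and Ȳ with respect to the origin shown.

X̄ = 45.30 mm, Ȳ = 40.75 mm

vertical leg: A = 14 × 130 = 1820.00, centroid at (7.00, 65.00).
horizontal leg: A = 110 × 34 = 3740.00, centroid at (69.00, 17.00).
gusset: A = ½·72·72 = 2592.00, centroid at (38.00, 58.00).
ΣA = 8152.00 mm²
ΣAX̄ = (1820.00)(7.00) + (3740.00)(69.00) + (2592.00)(38.00) = 369296.00 mm³
ΣAȲ = (1820.00)(65.00) + (3740.00)(17.00) + (2592.00)(58.00) = 332216.00 mm³
X̄ = 369296.00 / 8152.00 = 45.30 mm
Ȳ = 332216.00 / 8152.00 = 40.75 mm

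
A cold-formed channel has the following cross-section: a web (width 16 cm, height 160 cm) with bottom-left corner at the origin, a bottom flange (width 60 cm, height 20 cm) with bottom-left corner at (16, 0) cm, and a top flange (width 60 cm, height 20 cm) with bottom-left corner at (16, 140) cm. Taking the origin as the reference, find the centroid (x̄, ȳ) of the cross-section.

x̄ = 26.39 cm, ȳ = 80.00 cm

web: A = 16 × 160 = 2560.00, centroid at (8.00, 80.00).
bottom flange: A = 60 × 20 = 1200.00, centroid at (46.00, 10.00).
top flange: A = 60 × 20 = 1200.00, centroid at (46.00, 150.00).
ΣA = 4960.00 cm², ΣAx̄ = 130880.00 cm³, ΣAȳ = 396800.00 cm³.
x̄ = 130880.00/4960.00 = 26.39 cm; ȳ = 396800.00/4960.00 = 80.00 cm.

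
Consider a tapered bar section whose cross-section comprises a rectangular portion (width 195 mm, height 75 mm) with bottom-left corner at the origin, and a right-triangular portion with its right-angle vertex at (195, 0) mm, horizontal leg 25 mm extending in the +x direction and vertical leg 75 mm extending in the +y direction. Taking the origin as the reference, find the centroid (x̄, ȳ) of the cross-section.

rectangular portion: A = 195 × 75 = 14625.00, centroid at (97.50, 37.50).
triangular portion: A = ½·25·75 = 937.50, centroid at (203.33, 25.00).
ΣA = 15562.50 mm², ΣAx̄ = 1616562.50 mm³, ΣAȳ = 571875.00 mm³.
x̄ = 1616562.50/15562.50 = 103.88 mm; ȳ = 571875.00/15562.50 = 36.75 mm.

x̄ = 103.88 mm, ȳ = 36.75 mm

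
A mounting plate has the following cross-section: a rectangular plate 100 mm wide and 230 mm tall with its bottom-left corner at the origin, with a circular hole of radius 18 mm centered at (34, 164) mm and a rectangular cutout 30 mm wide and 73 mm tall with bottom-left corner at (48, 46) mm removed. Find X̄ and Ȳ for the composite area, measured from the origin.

plate: A = 100 × 230 = 23000.00, centroid at (50.00, 115.00).
hole 1: A = −π·18² = -1017.88, centroid at (34.00, 164.00).
hole 2: A = −(30 × 73) = -2190.00, centroid at (63.00, 82.50).
ΣA = 19792.12 mm²
ΣAX̄ = (23000.00)(50.00) + (-1017.88)(34.00) + (-2190.00)(63.00) = 977422.22 mm³
ΣAȲ = (23000.00)(115.00) + (-1017.88)(164.00) + (-2190.00)(82.50) = 2297393.33 mm³
X̄ = 977422.22 / 19792.12 = 49.38 mm
Ȳ = 2297393.33 / 19792.12 = 116.08 mm

X̄ = 49.38 mm, Ȳ = 116.08 mm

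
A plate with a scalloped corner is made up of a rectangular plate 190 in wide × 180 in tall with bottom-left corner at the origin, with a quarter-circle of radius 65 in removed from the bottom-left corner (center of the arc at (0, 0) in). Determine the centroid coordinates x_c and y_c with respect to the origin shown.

x_c = 102.24 in, y_c = 96.71 in

plate: A = 190 × 180 = 34200.00, centroid at (95.00, 90.00).
removed quarter-circle: A = −¼π·65² = -3318.31, centroid at (27.59, 27.59).
ΣA = 30881.69 in², ΣAx_c = 3157458.33 in³, ΣAy_c = 2986458.33 in³.
x_c = 3157458.33/30881.69 = 102.24 in; y_c = 2986458.33/30881.69 = 96.71 in.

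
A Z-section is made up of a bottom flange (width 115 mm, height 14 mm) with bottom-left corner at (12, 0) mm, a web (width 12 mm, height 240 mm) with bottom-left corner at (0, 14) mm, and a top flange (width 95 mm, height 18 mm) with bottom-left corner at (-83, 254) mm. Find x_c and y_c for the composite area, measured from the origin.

Part | A | x̄ᵢ | ȳᵢ | A·x̄ᵢ | A·ȳᵢ
bottom flange | 1610.00 | 69.50 | 7.00 | 111895.00 | 11270.00
web | 2880.00 | 6.00 | 134.00 | 17280.00 | 385920.00
top flange | 1710.00 | -35.50 | 263.00 | -60705.00 | 449730.00
Σ | 6200.00 |  |  | 68470.00 | 846920.00
x_c = 68470.00 / 6200.00 = 11.04 mm
y_c = 846920.00 / 6200.00 = 136.60 mm

x_c = 11.04 mm, y_c = 136.60 mm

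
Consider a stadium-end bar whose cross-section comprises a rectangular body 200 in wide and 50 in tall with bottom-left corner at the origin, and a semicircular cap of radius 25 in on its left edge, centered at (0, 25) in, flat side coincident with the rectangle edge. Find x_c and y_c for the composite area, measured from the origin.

x_c = 90.11 in, y_c = 25.00 in

rectangular body: A = 200 × 50 = 10000.00, centroid at (100.00, 25.00).
semicircular end: A = ½π·25² = 981.75, centroid at (-10.61, 25.00).
ΣA = 10981.75 in²
ΣAx_c = (10000.00)(100.00) + (981.75)(-10.61) = 989583.33 in³
ΣAy_c = (10000.00)(25.00) + (981.75)(25.00) = 274543.69 in³
x_c = 989583.33 / 10981.75 = 90.11 in
y_c = 274543.69 / 10981.75 = 25.00 in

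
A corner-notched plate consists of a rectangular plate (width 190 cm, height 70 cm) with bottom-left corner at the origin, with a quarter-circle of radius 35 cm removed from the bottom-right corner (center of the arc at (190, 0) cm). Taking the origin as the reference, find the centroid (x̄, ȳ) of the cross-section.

plate: A = 190 × 70 = 13300.00, centroid at (95.00, 35.00).
removed quarter-circle: A = −¼π·35² = -962.11, centroid at (175.15, 14.85).
ΣA = 12337.89 cm²
ΣAx̄ = (13300.00)(95.00) + (-962.11)(175.15) = 1094990.24 cm³
ΣAȳ = (13300.00)(35.00) + (-962.11)(14.85) = 451208.33 cm³
x̄ = 1094990.24 / 12337.89 = 88.75 cm
ȳ = 451208.33 / 12337.89 = 36.57 cm

x̄ = 88.75 cm, ȳ = 36.57 cm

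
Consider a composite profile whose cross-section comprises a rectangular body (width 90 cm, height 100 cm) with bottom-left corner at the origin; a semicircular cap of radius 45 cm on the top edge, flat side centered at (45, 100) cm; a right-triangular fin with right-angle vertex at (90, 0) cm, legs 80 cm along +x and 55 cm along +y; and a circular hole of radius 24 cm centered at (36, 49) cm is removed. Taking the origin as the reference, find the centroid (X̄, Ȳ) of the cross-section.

rectangular body: A = 90 × 100 = 9000.00, centroid at (45.00, 50.00).
semicircular top: A = ½π·45² = 3180.86, centroid at (45.00, 119.10).
triangular fin: A = ½·80·55 = 2200.00, centroid at (116.67, 18.33).
hole: A = −π·24² = -1809.56, centroid at (36.00, 49.00).
ΣA = 12571.31 cm²
ΣAX̄ = (9000.00)(45.00) + (3180.86)(45.00) + (2200.00)(116.67) + (-1809.56)(36.00) = 739661.42 cm³
ΣAȲ = (9000.00)(50.00) + (3180.86)(119.10) + (2200.00)(18.33) + (-1809.56)(49.00) = 780501.28 cm³
X̄ = 739661.42 / 12571.31 = 58.84 cm
Ȳ = 780501.28 / 12571.31 = 62.09 cm

X̄ = 58.84 cm, Ȳ = 62.09 cm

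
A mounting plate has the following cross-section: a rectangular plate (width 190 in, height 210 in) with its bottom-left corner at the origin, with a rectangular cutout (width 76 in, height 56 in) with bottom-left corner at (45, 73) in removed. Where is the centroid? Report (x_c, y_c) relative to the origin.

plate: A = 190 × 210 = 39900.00, centroid at (95.00, 105.00).
hole: A = −(76 × 56) = -4256.00, centroid at (83.00, 101.00).
ΣA = 35644.00 in²
ΣAx_c = (39900.00)(95.00) + (-4256.00)(83.00) = 3437252.00 in³
ΣAy_c = (39900.00)(105.00) + (-4256.00)(101.00) = 3759644.00 in³
x_c = 3437252.00 / 35644.00 = 96.43 in
y_c = 3759644.00 / 35644.00 = 105.48 in

x_c = 96.43 in, y_c = 105.48 in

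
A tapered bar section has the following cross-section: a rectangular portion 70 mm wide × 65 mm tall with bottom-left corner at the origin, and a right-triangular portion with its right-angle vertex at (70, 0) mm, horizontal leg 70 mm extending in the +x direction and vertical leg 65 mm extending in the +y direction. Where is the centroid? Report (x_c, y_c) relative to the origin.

x_c = 54.44 mm, y_c = 28.89 mm

rectangular portion: A = 70 × 65 = 4550.00, centroid at (35.00, 32.50).
triangular portion: A = ½·70·65 = 2275.00, centroid at (93.33, 21.67).
ΣA = 6825.00 mm²
ΣAx_c = (4550.00)(35.00) + (2275.00)(93.33) = 371583.33 mm³
ΣAy_c = (4550.00)(32.50) + (2275.00)(21.67) = 197166.67 mm³
x_c = 371583.33 / 6825.00 = 54.44 mm
y_c = 197166.67 / 6825.00 = 28.89 mm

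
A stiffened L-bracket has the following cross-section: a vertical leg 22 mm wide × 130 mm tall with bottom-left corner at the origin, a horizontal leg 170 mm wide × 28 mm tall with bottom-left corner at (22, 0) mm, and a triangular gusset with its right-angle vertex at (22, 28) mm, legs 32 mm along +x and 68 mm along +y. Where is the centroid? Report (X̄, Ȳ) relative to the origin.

vertical leg: A = 22 × 130 = 2860.00, centroid at (11.00, 65.00).
horizontal leg: A = 170 × 28 = 4760.00, centroid at (107.00, 14.00).
gusset: A = ½·32·68 = 1088.00, centroid at (32.67, 50.67).
ΣA = 8708.00 mm²
ΣAX̄ = (2860.00)(11.00) + (4760.00)(107.00) + (1088.00)(32.67) = 576321.33 mm³
ΣAȲ = (2860.00)(65.00) + (4760.00)(14.00) + (1088.00)(50.67) = 307665.33 mm³
X̄ = 576321.33 / 8708.00 = 66.18 mm
Ȳ = 307665.33 / 8708.00 = 35.33 mm

X̄ = 66.18 mm, Ȳ = 35.33 mm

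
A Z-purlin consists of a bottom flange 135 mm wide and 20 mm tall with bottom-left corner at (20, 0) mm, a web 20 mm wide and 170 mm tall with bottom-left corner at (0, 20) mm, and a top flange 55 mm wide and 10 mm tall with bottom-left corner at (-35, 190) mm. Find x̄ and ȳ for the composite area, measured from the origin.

x̄ = 40.02 mm, ȳ = 73.87 mm

Part | A | x̄ᵢ | ȳᵢ | A·x̄ᵢ | A·ȳᵢ
bottom flange | 2700.00 | 87.50 | 10.00 | 236250.00 | 27000.00
web | 3400.00 | 10.00 | 105.00 | 34000.00 | 357000.00
top flange | 550.00 | -7.50 | 195.00 | -4125.00 | 107250.00
Σ | 6650.00 |  |  | 266125.00 | 491250.00
x̄ = 266125.00 / 6650.00 = 40.02 mm
ȳ = 491250.00 / 6650.00 = 73.87 mm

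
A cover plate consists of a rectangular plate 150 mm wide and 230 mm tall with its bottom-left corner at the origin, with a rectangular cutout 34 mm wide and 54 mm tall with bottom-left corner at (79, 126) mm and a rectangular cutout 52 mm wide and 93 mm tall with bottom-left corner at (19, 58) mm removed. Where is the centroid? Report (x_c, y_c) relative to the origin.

plate: A = 150 × 230 = 34500.00, centroid at (75.00, 115.00).
hole 1: A = −(34 × 54) = -1836.00, centroid at (96.00, 153.00).
hole 2: A = −(52 × 93) = -4836.00, centroid at (45.00, 104.50).
ΣA = 27828.00 mm², ΣAx_c = 2193624.00 mm³, ΣAy_c = 3181230.00 mm³.
x_c = 2193624.00/27828.00 = 78.83 mm; y_c = 3181230.00/27828.00 = 114.32 mm.

x_c = 78.83 mm, y_c = 114.32 mm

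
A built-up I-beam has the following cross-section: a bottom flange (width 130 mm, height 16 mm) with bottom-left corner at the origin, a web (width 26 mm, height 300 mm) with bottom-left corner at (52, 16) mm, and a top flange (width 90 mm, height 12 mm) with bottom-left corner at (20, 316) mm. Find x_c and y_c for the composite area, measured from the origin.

bottom flange: A = 130 × 16 = 2080.00, centroid at (65.00, 8.00).
web: A = 26 × 300 = 7800.00, centroid at (65.00, 166.00).
top flange: A = 90 × 12 = 1080.00, centroid at (65.00, 322.00).
ΣA = 10960.00 mm²
ΣAx_c = (2080.00)(65.00) + (7800.00)(65.00) + (1080.00)(65.00) = 712400.00 mm³
ΣAy_c = (2080.00)(8.00) + (7800.00)(166.00) + (1080.00)(322.00) = 1659200.00 mm³
x_c = 712400.00 / 10960.00 = 65.00 mm
y_c = 1659200.00 / 10960.00 = 151.39 mm

x_c = 65.00 mm, y_c = 151.39 mm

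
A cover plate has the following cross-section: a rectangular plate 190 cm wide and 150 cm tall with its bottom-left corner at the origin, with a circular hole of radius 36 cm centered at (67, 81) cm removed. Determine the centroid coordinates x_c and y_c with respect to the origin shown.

x_c = 99.67 cm, y_c = 74.00 cm

plate: A = 190 × 150 = 28500.00, centroid at (95.00, 75.00).
hole: A = −π·36² = -4071.50, centroid at (67.00, 81.00).
ΣA = 24428.50 cm², ΣAx_c = 2434709.23 cm³, ΣAy_c = 1807708.17 cm³.
x_c = 2434709.23/24428.50 = 99.67 cm; y_c = 1807708.17/24428.50 = 74.00 cm.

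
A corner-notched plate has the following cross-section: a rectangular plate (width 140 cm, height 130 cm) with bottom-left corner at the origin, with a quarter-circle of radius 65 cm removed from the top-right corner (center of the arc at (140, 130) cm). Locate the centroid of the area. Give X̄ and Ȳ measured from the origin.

Part | A | x̄ᵢ | ȳᵢ | A·x̄ᵢ | A·ȳᵢ
plate | 18200.00 | 70.00 | 65.00 | 1274000.00 | 1183000.00
removed quarter-circle | -3318.31 | 112.41 | 102.41 | -373021.35 | -339838.27
Σ | 14881.69 |  |  | 900978.65 | 843161.73
X̄ = 900978.65 / 14881.69 = 60.54 cm
Ȳ = 843161.73 / 14881.69 = 56.66 cm

X̄ = 60.54 cm, Ȳ = 56.66 cm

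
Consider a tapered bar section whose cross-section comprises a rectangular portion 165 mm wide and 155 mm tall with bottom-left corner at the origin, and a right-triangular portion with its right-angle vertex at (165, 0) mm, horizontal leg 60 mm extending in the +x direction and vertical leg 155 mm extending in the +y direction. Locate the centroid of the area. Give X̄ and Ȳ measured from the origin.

X̄ = 98.27 mm, Ȳ = 73.53 mm

Part | A | x̄ᵢ | ȳᵢ | A·x̄ᵢ | A·ȳᵢ
rectangular portion | 25575.00 | 82.50 | 77.50 | 2109937.50 | 1982062.50
triangular portion | 4650.00 | 185.00 | 51.67 | 860250.00 | 240250.00
Σ | 30225.00 |  |  | 2970187.50 | 2222312.50
X̄ = 2970187.50 / 30225.00 = 98.27 mm
Ȳ = 2222312.50 / 30225.00 = 73.53 mm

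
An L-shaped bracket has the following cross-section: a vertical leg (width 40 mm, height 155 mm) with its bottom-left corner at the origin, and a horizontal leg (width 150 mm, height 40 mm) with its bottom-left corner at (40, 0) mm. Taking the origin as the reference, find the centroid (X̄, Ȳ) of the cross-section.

vertical leg: A = 40 × 155 = 6200.00, centroid at (20.00, 77.50).
horizontal leg: A = 150 × 40 = 6000.00, centroid at (115.00, 20.00).
ΣA = 12200.00 mm², ΣAX̄ = 814000.00 mm³, ΣAȲ = 600500.00 mm³.
X̄ = 814000.00/12200.00 = 66.72 mm; Ȳ = 600500.00/12200.00 = 49.22 mm.

X̄ = 66.72 mm, Ȳ = 49.22 mm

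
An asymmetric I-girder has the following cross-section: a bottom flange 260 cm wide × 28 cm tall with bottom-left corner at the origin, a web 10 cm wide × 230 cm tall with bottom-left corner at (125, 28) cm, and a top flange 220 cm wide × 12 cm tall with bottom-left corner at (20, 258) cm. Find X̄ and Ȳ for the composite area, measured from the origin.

bottom flange: A = 260 × 28 = 7280.00, centroid at (130.00, 14.00).
web: A = 10 × 230 = 2300.00, centroid at (130.00, 143.00).
top flange: A = 220 × 12 = 2640.00, centroid at (130.00, 264.00).
ΣA = 12220.00 cm², ΣAX̄ = 1588600.00 cm³, ΣAȲ = 1127780.00 cm³.
X̄ = 1588600.00/12220.00 = 130.00 cm; Ȳ = 1127780.00/12220.00 = 92.29 cm.

X̄ = 130.00 cm, Ȳ = 92.29 cm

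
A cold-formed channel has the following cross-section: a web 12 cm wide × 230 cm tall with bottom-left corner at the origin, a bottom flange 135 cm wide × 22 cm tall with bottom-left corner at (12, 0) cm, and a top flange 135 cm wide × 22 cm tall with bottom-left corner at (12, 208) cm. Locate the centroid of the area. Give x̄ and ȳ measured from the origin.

x̄ = 56.18 cm, ȳ = 115.00 cm

web: A = 12 × 230 = 2760.00, centroid at (6.00, 115.00).
bottom flange: A = 135 × 22 = 2970.00, centroid at (79.50, 11.00).
top flange: A = 135 × 22 = 2970.00, centroid at (79.50, 219.00).
ΣA = 8700.00 cm², ΣAx̄ = 488790.00 cm³, ΣAȳ = 1000500.00 cm³.
x̄ = 488790.00/8700.00 = 56.18 cm; ȳ = 1000500.00/8700.00 = 115.00 cm.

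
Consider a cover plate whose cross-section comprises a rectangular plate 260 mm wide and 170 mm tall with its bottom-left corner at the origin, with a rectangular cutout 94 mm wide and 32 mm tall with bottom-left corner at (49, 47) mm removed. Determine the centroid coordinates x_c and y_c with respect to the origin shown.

x_c = 132.48 mm, y_c = 86.61 mm

plate: A = 260 × 170 = 44200.00, centroid at (130.00, 85.00).
hole: A = −(94 × 32) = -3008.00, centroid at (96.00, 63.00).
ΣA = 41192.00 mm², ΣAx_c = 5457232.00 mm³, ΣAy_c = 3567496.00 mm³.
x_c = 5457232.00/41192.00 = 132.48 mm; y_c = 3567496.00/41192.00 = 86.61 mm.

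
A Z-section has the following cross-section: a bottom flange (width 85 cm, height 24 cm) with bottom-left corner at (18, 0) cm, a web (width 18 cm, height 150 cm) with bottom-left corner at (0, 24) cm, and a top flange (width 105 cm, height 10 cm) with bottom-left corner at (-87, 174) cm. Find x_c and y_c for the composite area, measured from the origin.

bottom flange: A = 85 × 24 = 2040.00, centroid at (60.50, 12.00).
web: A = 18 × 150 = 2700.00, centroid at (9.00, 99.00).
top flange: A = 105 × 10 = 1050.00, centroid at (-34.50, 179.00).
ΣA = 5790.00 cm², ΣAx_c = 111495.00 cm³, ΣAy_c = 479730.00 cm³.
x_c = 111495.00/5790.00 = 19.26 cm; y_c = 479730.00/5790.00 = 82.85 cm.

x_c = 19.26 cm, y_c = 82.85 cm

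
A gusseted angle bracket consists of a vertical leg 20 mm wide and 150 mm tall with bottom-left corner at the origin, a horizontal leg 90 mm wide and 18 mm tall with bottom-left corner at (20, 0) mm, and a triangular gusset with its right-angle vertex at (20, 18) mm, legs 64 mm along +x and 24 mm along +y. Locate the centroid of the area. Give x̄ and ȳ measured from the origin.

x̄ = 31.00 mm, ȳ = 48.17 mm

vertical leg: A = 20 × 150 = 3000.00, centroid at (10.00, 75.00).
horizontal leg: A = 90 × 18 = 1620.00, centroid at (65.00, 9.00).
gusset: A = ½·64·24 = 768.00, centroid at (41.33, 26.00).
ΣA = 5388.00 mm², ΣAx̄ = 167044.00 mm³, ΣAȳ = 259548.00 mm³.
x̄ = 167044.00/5388.00 = 31.00 mm; ȳ = 259548.00/5388.00 = 48.17 mm.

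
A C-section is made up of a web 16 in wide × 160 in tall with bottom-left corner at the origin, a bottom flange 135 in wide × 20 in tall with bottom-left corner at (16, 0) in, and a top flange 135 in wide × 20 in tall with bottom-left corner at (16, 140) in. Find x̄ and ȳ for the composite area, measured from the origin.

x̄ = 59.22 in, ȳ = 80.00 in

web: A = 16 × 160 = 2560.00, centroid at (8.00, 80.00).
bottom flange: A = 135 × 20 = 2700.00, centroid at (83.50, 10.00).
top flange: A = 135 × 20 = 2700.00, centroid at (83.50, 150.00).
ΣA = 7960.00 in²
ΣAx̄ = (2560.00)(8.00) + (2700.00)(83.50) + (2700.00)(83.50) = 471380.00 in³
ΣAȳ = (2560.00)(80.00) + (2700.00)(10.00) + (2700.00)(150.00) = 636800.00 in³
x̄ = 471380.00 / 7960.00 = 59.22 in
ȳ = 636800.00 / 7960.00 = 80.00 in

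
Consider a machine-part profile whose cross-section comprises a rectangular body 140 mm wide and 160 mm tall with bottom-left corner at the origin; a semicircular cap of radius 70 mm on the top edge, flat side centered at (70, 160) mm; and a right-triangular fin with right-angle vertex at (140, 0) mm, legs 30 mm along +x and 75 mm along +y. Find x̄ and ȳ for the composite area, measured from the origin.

rectangular body: A = 140 × 160 = 22400.00, centroid at (70.00, 80.00).
semicircular top: A = ½π·70² = 7696.90, centroid at (70.00, 189.71).
triangular fin: A = ½·30·75 = 1125.00, centroid at (150.00, 25.00).
ΣA = 31221.90 mm², ΣAx̄ = 2275533.14 mm³, ΣAȳ = 3280295.99 mm³.
x̄ = 2275533.14/31221.90 = 72.88 mm; ȳ = 3280295.99/31221.90 = 105.06 mm.

x̄ = 72.88 mm, ȳ = 105.06 mm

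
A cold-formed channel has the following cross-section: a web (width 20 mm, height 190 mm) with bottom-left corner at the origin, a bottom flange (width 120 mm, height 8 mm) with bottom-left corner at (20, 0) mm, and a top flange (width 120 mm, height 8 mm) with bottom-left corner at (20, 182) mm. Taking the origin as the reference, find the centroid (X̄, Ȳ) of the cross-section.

web: A = 20 × 190 = 3800.00, centroid at (10.00, 95.00).
bottom flange: A = 120 × 8 = 960.00, centroid at (80.00, 4.00).
top flange: A = 120 × 8 = 960.00, centroid at (80.00, 186.00).
ΣA = 5720.00 mm², ΣAX̄ = 191600.00 mm³, ΣAȲ = 543400.00 mm³.
X̄ = 191600.00/5720.00 = 33.50 mm; Ȳ = 543400.00/5720.00 = 95.00 mm.

X̄ = 33.50 mm, Ȳ = 95.00 mm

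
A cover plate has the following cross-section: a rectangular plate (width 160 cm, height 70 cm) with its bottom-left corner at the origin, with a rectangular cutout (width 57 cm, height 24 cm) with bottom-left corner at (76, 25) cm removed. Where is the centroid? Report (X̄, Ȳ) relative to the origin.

plate: A = 160 × 70 = 11200.00, centroid at (80.00, 35.00).
hole: A = −(57 × 24) = -1368.00, centroid at (104.50, 37.00).
ΣA = 9832.00 cm²
ΣAX̄ = (11200.00)(80.00) + (-1368.00)(104.50) = 753044.00 cm³
ΣAȲ = (11200.00)(35.00) + (-1368.00)(37.00) = 341384.00 cm³
X̄ = 753044.00 / 9832.00 = 76.59 cm
Ȳ = 341384.00 / 9832.00 = 34.72 cm

X̄ = 76.59 cm, Ȳ = 34.72 cm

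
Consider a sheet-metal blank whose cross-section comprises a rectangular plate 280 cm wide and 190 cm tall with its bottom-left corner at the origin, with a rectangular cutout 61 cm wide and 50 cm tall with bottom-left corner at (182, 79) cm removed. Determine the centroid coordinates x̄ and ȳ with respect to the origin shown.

plate: A = 280 × 190 = 53200.00, centroid at (140.00, 95.00).
hole: A = −(61 × 50) = -3050.00, centroid at (212.50, 104.00).
ΣA = 50150.00 cm², ΣAx̄ = 6799875.00 cm³, ΣAȳ = 4736800.00 cm³.
x̄ = 6799875.00/50150.00 = 135.59 cm; ȳ = 4736800.00/50150.00 = 94.45 cm.

x̄ = 135.59 cm, ȳ = 94.45 cm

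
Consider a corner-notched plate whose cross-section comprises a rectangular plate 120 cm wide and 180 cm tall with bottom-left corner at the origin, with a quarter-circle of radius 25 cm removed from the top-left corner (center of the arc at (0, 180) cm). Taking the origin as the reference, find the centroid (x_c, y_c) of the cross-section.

x_c = 61.15 cm, y_c = 88.15 cm

plate: A = 120 × 180 = 21600.00, centroid at (60.00, 90.00).
removed quarter-circle: A = −¼π·25² = -490.87, centroid at (10.61, 169.39).
ΣA = 21109.13 cm², ΣAx_c = 1290791.67 cm³, ΣAy_c = 1860851.04 cm³.
x_c = 1290791.67/21109.13 = 61.15 cm; y_c = 1860851.04/21109.13 = 88.15 cm.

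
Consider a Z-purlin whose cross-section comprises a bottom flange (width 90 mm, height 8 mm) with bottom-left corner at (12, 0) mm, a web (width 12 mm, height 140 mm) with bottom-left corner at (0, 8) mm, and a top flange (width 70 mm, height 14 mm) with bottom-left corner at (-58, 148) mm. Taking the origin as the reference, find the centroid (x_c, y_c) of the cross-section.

bottom flange: A = 90 × 8 = 720.00, centroid at (57.00, 4.00).
web: A = 12 × 140 = 1680.00, centroid at (6.00, 78.00).
top flange: A = 70 × 14 = 980.00, centroid at (-23.00, 155.00).
ΣA = 3380.00 mm²
ΣAx_c = (720.00)(57.00) + (1680.00)(6.00) + (980.00)(-23.00) = 28580.00 mm³
ΣAy_c = (720.00)(4.00) + (1680.00)(78.00) + (980.00)(155.00) = 285820.00 mm³
x_c = 28580.00 / 3380.00 = 8.46 mm
y_c = 285820.00 / 3380.00 = 84.56 mm

x_c = 8.46 mm, y_c = 84.56 mm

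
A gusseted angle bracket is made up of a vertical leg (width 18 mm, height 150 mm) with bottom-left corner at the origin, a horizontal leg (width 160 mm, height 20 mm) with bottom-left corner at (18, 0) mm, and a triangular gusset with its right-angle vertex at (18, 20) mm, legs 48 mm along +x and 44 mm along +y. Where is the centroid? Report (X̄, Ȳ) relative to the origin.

vertical leg: A = 18 × 150 = 2700.00, centroid at (9.00, 75.00).
horizontal leg: A = 160 × 20 = 3200.00, centroid at (98.00, 10.00).
gusset: A = ½·48·44 = 1056.00, centroid at (34.00, 34.67).
ΣA = 6956.00 mm², ΣAX̄ = 373804.00 mm³, ΣAȲ = 271108.00 mm³.
X̄ = 373804.00/6956.00 = 53.74 mm; Ȳ = 271108.00/6956.00 = 38.97 mm.

X̄ = 53.74 mm, Ȳ = 38.97 mm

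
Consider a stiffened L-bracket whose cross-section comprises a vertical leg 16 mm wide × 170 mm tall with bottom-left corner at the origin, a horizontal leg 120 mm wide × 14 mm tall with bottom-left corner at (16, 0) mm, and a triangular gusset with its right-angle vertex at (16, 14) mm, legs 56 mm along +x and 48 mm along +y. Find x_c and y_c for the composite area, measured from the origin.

x_c = 34.13 mm, y_c = 49.32 mm

Part | A | x̄ᵢ | ȳᵢ | A·x̄ᵢ | A·ȳᵢ
vertical leg | 2720.00 | 8.00 | 85.00 | 21760.00 | 231200.00
horizontal leg | 1680.00 | 76.00 | 7.00 | 127680.00 | 11760.00
gusset | 1344.00 | 34.67 | 30.00 | 46592.00 | 40320.00
Σ | 5744.00 |  |  | 196032.00 | 283280.00
x_c = 196032.00 / 5744.00 = 34.13 mm
y_c = 283280.00 / 5744.00 = 49.32 mm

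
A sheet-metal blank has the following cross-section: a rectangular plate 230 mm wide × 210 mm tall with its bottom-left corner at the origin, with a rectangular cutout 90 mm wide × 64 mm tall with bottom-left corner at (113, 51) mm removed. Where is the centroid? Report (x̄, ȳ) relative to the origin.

plate: A = 230 × 210 = 48300.00, centroid at (115.00, 105.00).
hole: A = −(90 × 64) = -5760.00, centroid at (158.00, 83.00).
ΣA = 42540.00 mm², ΣAx̄ = 4644420.00 mm³, ΣAȳ = 4593420.00 mm³.
x̄ = 4644420.00/42540.00 = 109.18 mm; ȳ = 4593420.00/42540.00 = 107.98 mm.

x̄ = 109.18 mm, ȳ = 107.98 mm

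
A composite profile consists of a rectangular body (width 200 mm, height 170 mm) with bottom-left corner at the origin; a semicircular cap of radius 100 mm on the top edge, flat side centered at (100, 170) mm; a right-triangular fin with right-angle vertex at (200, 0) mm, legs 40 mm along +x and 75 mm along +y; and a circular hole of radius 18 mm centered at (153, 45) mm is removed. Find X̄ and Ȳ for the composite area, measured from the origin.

rectangular body: A = 200 × 170 = 34000.00, centroid at (100.00, 85.00).
semicircular top: A = ½π·100² = 15707.96, centroid at (100.00, 212.44).
triangular fin: A = ½·40·75 = 1500.00, centroid at (213.33, 25.00).
hole: A = −π·18² = -1017.88, centroid at (153.00, 45.00).
ΣA = 50190.09 mm², ΣAX̄ = 5135061.30 mm³, ΣAȲ = 6218716.00 mm³.
X̄ = 5135061.30/50190.09 = 102.31 mm; Ȳ = 6218716.00/50190.09 = 123.90 mm.

X̄ = 102.31 mm, Ȳ = 123.90 mm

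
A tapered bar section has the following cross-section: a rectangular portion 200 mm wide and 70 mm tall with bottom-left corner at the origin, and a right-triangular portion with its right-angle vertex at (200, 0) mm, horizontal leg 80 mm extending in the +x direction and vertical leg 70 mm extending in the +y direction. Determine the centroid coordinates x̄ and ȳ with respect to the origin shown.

x̄ = 121.11 mm, ȳ = 33.06 mm

Part | A | x̄ᵢ | ȳᵢ | A·x̄ᵢ | A·ȳᵢ
rectangular portion | 14000.00 | 100.00 | 35.00 | 1400000.00 | 490000.00
triangular portion | 2800.00 | 226.67 | 23.33 | 634666.67 | 65333.33
Σ | 16800.00 |  |  | 2034666.67 | 555333.33
x̄ = 2034666.67 / 16800.00 = 121.11 mm
ȳ = 555333.33 / 16800.00 = 33.06 mm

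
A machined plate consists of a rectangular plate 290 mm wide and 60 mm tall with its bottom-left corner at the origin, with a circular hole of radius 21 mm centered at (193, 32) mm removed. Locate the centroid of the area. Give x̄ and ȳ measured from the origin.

Part | A | x̄ᵢ | ȳᵢ | A·x̄ᵢ | A·ȳᵢ
plate | 17400.00 | 145.00 | 30.00 | 2523000.00 | 522000.00
hole | -1385.44 | 193.00 | 32.00 | -267390.38 | -44334.16
Σ | 16014.56 |  |  | 2255609.62 | 477665.84
x̄ = 2255609.62 / 16014.56 = 140.85 mm
ȳ = 477665.84 / 16014.56 = 29.83 mm

x̄ = 140.85 mm, ȳ = 29.83 mm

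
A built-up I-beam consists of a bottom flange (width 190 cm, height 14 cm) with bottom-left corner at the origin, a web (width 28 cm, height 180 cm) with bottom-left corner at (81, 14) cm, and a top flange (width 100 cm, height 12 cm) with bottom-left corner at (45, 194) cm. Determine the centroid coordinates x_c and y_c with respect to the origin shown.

x_c = 95.00 cm, y_c = 87.95 cm

bottom flange: A = 190 × 14 = 2660.00, centroid at (95.00, 7.00).
web: A = 28 × 180 = 5040.00, centroid at (95.00, 104.00).
top flange: A = 100 × 12 = 1200.00, centroid at (95.00, 200.00).
ΣA = 8900.00 cm², ΣAx_c = 845500.00 cm³, ΣAy_c = 782780.00 cm³.
x_c = 845500.00/8900.00 = 95.00 cm; y_c = 782780.00/8900.00 = 87.95 cm.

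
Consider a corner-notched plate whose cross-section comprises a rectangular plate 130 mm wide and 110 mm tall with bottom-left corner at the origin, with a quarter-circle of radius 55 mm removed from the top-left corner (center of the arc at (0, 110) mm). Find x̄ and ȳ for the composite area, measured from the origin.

plate: A = 130 × 110 = 14300.00, centroid at (65.00, 55.00).
removed quarter-circle: A = −¼π·55² = -2375.83, centroid at (23.34, 86.66).
ΣA = 11924.17 mm²
ΣAx̄ = (14300.00)(65.00) + (-2375.83)(23.34) = 874041.67 mm³
ΣAȳ = (14300.00)(55.00) + (-2375.83)(86.66) = 580617.09 mm³
x̄ = 874041.67 / 11924.17 = 73.30 mm
ȳ = 580617.09 / 11924.17 = 48.69 mm

x̄ = 73.30 mm, ȳ = 48.69 mm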